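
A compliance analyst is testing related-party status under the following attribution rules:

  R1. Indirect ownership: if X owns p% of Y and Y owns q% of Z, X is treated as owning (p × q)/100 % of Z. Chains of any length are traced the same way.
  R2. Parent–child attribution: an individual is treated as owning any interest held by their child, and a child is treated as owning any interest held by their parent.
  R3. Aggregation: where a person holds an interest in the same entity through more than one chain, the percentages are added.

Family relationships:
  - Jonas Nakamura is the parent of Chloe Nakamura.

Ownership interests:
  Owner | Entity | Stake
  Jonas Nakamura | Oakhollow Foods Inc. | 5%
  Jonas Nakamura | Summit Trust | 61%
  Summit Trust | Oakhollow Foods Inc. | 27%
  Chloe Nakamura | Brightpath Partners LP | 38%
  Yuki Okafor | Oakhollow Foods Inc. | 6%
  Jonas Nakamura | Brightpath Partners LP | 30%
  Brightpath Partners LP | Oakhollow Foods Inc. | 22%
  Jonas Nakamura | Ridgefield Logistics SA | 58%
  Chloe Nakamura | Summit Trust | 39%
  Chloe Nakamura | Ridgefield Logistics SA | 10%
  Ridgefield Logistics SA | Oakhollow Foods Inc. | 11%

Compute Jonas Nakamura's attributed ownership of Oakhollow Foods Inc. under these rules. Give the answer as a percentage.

54.44%

By parent–child attribution (R2), Jonas Nakamura is treated as also owning Chloe Nakamura's interest in Brightpath Partners LP, giving 30% + 38% = 68%.
By parent–child attribution (R2), Jonas Nakamura is treated as also owning Chloe Nakamura's interest in Summit Trust, giving 61% + 39% = 100%.
By parent–child attribution (R2), Jonas Nakamura is treated as also owning Chloe Nakamura's interest in Ridgefield Logistics SA, giving 58% + 10% = 68%.
Chain via Brightpath Partners LP (R1): 68% × 22% = 14.96% of Oakhollow Foods Inc.
Chain via Summit Trust (R1): 100% × 27% = 27% of Oakhollow Foods Inc.
Chain via Ridgefield Logistics SA (R1): 68% × 11% = 7.48% of Oakhollow Foods Inc.
Direct interest in Oakhollow Foods Inc: 5%.
Aggregating (R3): 14.96% + 27% + 7.48% + 5% = 54.44%.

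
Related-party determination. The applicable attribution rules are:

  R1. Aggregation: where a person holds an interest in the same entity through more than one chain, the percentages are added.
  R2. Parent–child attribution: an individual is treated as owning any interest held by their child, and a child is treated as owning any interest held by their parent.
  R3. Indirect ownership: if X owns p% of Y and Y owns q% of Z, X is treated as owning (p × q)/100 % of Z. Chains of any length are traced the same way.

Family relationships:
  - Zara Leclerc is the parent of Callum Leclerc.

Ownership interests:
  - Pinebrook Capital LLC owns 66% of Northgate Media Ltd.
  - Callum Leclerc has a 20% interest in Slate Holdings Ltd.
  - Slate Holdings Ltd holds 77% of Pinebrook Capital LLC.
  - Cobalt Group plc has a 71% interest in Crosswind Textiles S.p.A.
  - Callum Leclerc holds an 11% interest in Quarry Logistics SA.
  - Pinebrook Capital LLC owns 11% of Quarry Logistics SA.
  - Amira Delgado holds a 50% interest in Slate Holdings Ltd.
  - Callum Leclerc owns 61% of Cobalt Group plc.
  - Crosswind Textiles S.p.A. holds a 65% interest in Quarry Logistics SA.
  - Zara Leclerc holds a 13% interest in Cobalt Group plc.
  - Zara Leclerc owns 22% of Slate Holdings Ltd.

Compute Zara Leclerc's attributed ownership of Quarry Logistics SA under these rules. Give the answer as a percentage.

48.7084%

By parent–child attribution (R2), Zara Leclerc is treated as also owning Callum Leclerc's interest in Cobalt Group plc, giving 13% + 61% = 74%.
By parent–child attribution (R2), Zara Leclerc is treated as also owning Callum Leclerc's interest in Slate Holdings Ltd, giving 22% + 20% = 42%.
By parent–child attribution (R2), Zara Leclerc is treated as owning Callum Leclerc's 11% interest in Quarry Logistics SA.
Chain via Cobalt Group plc → Crosswind Textiles S.p.A. (R3): 74% × 71% × 65% = 34.151% of Quarry Logistics SA.
Chain via Slate Holdings Ltd → Pinebrook Capital LLC (R3): 42% × 77% × 11% = 3.5574% of Quarry Logistics SA.
Direct interest in Quarry Logistics SA: 11%.
Aggregating (R1): 34.151% + 3.5574% + 11% = 48.7084%.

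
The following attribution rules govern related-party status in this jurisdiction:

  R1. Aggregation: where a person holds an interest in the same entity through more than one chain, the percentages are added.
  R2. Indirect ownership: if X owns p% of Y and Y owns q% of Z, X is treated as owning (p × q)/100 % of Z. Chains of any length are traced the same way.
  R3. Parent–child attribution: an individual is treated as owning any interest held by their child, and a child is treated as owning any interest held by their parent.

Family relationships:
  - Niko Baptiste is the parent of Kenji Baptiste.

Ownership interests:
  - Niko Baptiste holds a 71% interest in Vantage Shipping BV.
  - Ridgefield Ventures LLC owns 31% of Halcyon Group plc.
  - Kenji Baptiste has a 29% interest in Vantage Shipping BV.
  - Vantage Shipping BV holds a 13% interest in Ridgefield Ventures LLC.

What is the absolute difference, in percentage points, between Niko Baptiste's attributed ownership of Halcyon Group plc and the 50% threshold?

45.97

By parent–child attribution (R3), Niko Baptiste is treated as also owning Kenji Baptiste's interest in Vantage Shipping BV, giving 71% + 29% = 100%.
Chain via Vantage Shipping BV → Ridgefield Ventures LLC (R2): 100% × 13% × 31% = 4.03% of Halcyon Group plc.
4.03% falls short of the 50% threshold by 45.97 percentage points.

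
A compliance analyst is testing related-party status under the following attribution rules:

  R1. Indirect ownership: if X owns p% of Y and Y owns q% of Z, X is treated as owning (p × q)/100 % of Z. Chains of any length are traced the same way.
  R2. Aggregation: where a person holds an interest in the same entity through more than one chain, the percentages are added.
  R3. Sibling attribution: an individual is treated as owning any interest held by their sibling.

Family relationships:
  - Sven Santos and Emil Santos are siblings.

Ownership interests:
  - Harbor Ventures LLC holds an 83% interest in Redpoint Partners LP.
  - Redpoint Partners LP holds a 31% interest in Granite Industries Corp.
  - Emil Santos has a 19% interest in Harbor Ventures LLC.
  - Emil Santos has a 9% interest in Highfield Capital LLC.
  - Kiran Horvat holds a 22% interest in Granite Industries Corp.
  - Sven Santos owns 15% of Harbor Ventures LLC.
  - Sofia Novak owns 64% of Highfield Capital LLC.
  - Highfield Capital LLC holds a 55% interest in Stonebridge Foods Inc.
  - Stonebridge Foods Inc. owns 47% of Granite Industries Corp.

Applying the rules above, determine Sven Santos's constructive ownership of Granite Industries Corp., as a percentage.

By sibling attribution (R3), Sven Santos is treated as also owning Emil Santos's interest in Harbor Ventures LLC, giving 15% + 19% = 34%.
By sibling attribution (R3), Sven Santos is treated as owning Emil Santos's 9% interest in Highfield Capital LLC.
Chain via Harbor Ventures LLC → Redpoint Partners LP (R1): 34% × 83% × 31% = 8.7482% of Granite Industries Corp.
Chain via Highfield Capital LLC → Stonebridge Foods Inc. (R1): 9% × 55% × 47% = 2.3265% of Granite Industries Corp.
Aggregating (R2): 8.7482% + 2.3265% = 11.0747%.

11.0747%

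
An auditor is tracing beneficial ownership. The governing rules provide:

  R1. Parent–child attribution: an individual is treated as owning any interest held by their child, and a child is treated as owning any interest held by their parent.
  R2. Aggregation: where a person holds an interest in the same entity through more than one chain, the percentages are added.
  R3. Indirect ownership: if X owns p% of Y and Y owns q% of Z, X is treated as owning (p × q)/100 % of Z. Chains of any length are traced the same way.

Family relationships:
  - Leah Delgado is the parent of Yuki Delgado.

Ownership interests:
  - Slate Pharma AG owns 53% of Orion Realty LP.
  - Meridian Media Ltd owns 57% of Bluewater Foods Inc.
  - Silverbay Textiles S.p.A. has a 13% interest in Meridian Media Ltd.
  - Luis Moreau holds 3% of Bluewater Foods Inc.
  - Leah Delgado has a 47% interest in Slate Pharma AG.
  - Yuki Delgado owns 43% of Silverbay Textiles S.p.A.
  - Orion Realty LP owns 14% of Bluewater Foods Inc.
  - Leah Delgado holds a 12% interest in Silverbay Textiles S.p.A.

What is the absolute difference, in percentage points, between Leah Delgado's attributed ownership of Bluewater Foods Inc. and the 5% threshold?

By parent–child attribution (R1), Leah Delgado is treated as also owning Yuki Delgado's interest in Silverbay Textiles S.p.A, giving 12% + 43% = 55%.
Chain via Slate Pharma AG → Orion Realty LP (R3): 47% × 53% × 14% = 3.4874% of Bluewater Foods Inc.
Chain via Silverbay Textiles S.p.A. → Meridian Media Ltd (R3): 55% × 13% × 57% = 4.0755% of Bluewater Foods Inc.
Aggregating (R2): 3.4874% + 4.0755% = 7.5629%.
7.5629% exceeds the 5% threshold by 2.5629 percentage points.

2.5629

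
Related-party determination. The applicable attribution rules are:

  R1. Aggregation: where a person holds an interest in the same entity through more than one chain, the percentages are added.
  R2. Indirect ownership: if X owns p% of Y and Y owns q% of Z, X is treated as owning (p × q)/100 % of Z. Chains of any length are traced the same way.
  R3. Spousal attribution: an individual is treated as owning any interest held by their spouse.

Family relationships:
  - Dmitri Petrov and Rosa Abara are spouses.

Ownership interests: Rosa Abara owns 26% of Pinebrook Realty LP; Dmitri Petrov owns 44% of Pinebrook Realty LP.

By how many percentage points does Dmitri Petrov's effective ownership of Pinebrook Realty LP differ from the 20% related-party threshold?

By spousal attribution (R3), Dmitri Petrov is treated as also owning Rosa Abara's interest in Pinebrook Realty LP, giving 44% + 26% = 70%.
Direct interest in Pinebrook Realty LP: 70%.
70% exceeds the 20% threshold by 50 percentage points.

50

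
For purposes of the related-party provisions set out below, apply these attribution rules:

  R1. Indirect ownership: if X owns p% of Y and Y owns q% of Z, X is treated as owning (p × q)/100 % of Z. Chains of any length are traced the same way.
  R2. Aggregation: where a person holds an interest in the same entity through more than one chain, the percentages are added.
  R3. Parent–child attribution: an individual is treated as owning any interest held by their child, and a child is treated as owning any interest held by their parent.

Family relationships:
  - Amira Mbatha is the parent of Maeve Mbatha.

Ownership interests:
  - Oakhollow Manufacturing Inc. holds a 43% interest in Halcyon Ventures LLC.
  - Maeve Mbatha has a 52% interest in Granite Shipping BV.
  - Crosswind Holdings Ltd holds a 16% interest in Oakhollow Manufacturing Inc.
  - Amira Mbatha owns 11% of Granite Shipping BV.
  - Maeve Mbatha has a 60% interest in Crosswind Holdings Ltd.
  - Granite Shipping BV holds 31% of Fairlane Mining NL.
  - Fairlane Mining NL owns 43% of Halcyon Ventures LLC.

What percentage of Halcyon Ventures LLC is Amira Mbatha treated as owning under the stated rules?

By parent–child attribution (R3), Amira Mbatha is treated as also owning Maeve Mbatha's interest in Granite Shipping BV, giving 11% + 52% = 63%.
By parent–child attribution (R3), Amira Mbatha is treated as owning Maeve Mbatha's 60% interest in Crosswind Holdings Ltd.
Chain via Granite Shipping BV → Fairlane Mining NL (R1): 63% × 31% × 43% = 8.3979% of Halcyon Ventures LLC.
Chain via Crosswind Holdings Ltd → Oakhollow Manufacturing Inc. (R1): 60% × 16% × 43% = 4.128% of Halcyon Ventures LLC.
Aggregating (R2): 8.3979% + 4.128% = 12.5259%.

12.5259%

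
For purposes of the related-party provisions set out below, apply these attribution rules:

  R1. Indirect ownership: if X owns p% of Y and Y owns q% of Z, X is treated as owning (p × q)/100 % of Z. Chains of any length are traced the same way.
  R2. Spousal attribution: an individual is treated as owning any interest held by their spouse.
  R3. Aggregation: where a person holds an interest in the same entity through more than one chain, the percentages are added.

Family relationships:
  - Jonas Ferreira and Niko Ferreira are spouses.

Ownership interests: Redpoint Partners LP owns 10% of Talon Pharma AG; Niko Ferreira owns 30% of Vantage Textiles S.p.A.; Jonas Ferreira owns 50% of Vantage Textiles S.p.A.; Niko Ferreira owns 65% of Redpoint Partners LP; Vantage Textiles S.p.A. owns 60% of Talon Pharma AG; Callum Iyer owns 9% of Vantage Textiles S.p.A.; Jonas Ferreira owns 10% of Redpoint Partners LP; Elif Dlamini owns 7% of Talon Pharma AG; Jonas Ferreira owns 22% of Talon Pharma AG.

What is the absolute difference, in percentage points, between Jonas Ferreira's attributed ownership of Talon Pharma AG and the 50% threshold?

27.5

By spousal attribution (R2), Jonas Ferreira is treated as also owning Niko Ferreira's interest in Vantage Textiles S.p.A, giving 50% + 30% = 80%.
By spousal attribution (R2), Jonas Ferreira is treated as also owning Niko Ferreira's interest in Redpoint Partners LP, giving 10% + 65% = 75%.
Chain via Vantage Textiles S.p.A. (R1): 80% × 60% = 48% of Talon Pharma AG.
Chain via Redpoint Partners LP (R1): 75% × 10% = 7.5% of Talon Pharma AG.
Direct interest in Talon Pharma AG: 22%.
Aggregating (R3): 48% + 7.5% + 22% = 77.5%.
77.5% exceeds the 50% threshold by 27.5 percentage points.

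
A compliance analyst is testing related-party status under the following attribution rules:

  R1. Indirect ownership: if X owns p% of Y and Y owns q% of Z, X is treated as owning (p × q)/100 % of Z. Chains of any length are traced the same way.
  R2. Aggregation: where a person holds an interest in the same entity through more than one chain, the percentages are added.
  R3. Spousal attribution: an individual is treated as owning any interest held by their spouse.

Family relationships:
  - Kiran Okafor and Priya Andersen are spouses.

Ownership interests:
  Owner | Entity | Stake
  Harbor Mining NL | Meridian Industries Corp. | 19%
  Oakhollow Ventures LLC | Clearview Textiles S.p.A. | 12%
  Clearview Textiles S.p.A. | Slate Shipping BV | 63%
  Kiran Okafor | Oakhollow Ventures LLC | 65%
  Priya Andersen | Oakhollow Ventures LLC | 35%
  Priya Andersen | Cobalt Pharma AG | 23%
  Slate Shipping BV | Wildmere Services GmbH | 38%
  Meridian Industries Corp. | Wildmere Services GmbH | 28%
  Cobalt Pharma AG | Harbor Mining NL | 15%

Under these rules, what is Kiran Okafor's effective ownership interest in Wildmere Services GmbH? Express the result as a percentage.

By spousal attribution (R3), Kiran Okafor is treated as also owning Priya Andersen's interest in Oakhollow Ventures LLC, giving 65% + 35% = 100%.
By spousal attribution (R3), Kiran Okafor is treated as owning Priya Andersen's 23% interest in Cobalt Pharma AG.
Chain via Oakhollow Ventures LLC → Clearview Textiles S.p.A. → Slate Shipping BV (R1): 100% × 12% × 63% × 38% = 2.8728% of Wildmere Services GmbH.
Chain via Cobalt Pharma AG → Harbor Mining NL → Meridian Industries Corp. (R1): 23% × 15% × 19% × 28% = 0.18354% of Wildmere Services GmbH.
Aggregating (R2): 2.8728% + 0.18354% = 3.05634%.

3.05634%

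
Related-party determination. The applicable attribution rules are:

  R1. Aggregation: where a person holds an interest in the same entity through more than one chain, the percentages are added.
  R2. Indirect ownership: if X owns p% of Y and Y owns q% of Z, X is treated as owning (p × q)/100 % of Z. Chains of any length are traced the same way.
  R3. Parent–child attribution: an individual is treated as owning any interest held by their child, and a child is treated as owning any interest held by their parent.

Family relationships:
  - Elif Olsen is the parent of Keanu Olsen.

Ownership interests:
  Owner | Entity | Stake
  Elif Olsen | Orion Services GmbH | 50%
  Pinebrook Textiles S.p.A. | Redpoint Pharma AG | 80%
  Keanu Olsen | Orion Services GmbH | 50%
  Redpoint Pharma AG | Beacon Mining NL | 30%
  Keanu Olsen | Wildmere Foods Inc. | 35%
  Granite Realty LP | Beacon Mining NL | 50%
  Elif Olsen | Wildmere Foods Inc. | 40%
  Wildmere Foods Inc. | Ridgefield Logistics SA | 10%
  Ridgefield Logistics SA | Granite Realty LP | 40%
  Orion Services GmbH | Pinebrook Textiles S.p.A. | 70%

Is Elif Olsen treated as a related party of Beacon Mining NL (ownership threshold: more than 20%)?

No

By parent–child attribution (R3), Elif Olsen is treated as also owning Keanu Olsen's interest in Orion Services GmbH, giving 50% + 50% = 100%.
By parent–child attribution (R3), Elif Olsen is treated as also owning Keanu Olsen's interest in Wildmere Foods Inc, giving 40% + 35% = 75%.
Chain via Orion Services GmbH → Pinebrook Textiles S.p.A. → Redpoint Pharma AG (R2): 100% × 70% × 80% × 30% = 16.8% of Beacon Mining NL.
Chain via Wildmere Foods Inc. → Ridgefield Logistics SA → Granite Realty LP (R2): 75% × 10% × 40% × 50% = 1.5% of Beacon Mining NL.
Aggregating (R1): 16.8% + 1.5% = 18.3%.
18.3% does not exceed the 20% threshold, so Elif is not a related party to Beacon Mining NL.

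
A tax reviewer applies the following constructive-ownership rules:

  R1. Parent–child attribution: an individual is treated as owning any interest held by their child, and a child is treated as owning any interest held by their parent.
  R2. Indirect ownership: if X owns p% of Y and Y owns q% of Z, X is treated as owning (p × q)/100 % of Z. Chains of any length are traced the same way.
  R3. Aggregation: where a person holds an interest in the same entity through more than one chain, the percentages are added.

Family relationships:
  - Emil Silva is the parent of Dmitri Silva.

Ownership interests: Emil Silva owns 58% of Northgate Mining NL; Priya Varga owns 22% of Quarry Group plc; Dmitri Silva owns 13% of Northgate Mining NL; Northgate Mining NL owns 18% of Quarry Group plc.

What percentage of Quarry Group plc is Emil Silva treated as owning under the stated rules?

By parent–child attribution (R1), Emil Silva is treated as also owning Dmitri Silva's interest in Northgate Mining NL, giving 58% + 13% = 71%.
Chain via Northgate Mining NL (R2): 71% × 18% = 12.78% of Quarry Group plc.

12.78%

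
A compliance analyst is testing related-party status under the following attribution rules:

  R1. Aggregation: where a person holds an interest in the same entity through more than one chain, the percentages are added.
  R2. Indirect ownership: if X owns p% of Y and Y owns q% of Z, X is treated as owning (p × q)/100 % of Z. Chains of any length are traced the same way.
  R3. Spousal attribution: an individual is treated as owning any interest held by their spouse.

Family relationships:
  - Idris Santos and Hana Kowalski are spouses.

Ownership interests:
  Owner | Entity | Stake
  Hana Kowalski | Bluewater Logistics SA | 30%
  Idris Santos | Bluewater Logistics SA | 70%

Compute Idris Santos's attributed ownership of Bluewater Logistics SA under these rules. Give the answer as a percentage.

By spousal attribution (R3), Idris Santos is treated as also owning Hana Kowalski's interest in Bluewater Logistics SA, giving 70% + 30% = 100%.
Direct interest in Bluewater Logistics SA: 100%.

100%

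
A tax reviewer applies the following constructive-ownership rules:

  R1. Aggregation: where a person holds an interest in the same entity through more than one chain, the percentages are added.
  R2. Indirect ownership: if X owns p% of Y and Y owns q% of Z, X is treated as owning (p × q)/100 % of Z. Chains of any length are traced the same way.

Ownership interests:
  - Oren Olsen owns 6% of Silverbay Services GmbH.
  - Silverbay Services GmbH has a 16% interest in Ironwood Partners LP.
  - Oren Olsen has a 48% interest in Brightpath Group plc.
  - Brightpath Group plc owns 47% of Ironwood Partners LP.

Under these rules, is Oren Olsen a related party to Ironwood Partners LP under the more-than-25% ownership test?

No

Chain via Brightpath Group plc (R2): 48% × 47% = 22.56% of Ironwood Partners LP.
Chain via Silverbay Services GmbH (R2): 6% × 16% = 0.96% of Ironwood Partners LP.
Aggregating (R1): 22.56% + 0.96% = 23.52%.
23.52% does not exceed the 25% threshold, so Oren is not a related party to Ironwood Partners LP.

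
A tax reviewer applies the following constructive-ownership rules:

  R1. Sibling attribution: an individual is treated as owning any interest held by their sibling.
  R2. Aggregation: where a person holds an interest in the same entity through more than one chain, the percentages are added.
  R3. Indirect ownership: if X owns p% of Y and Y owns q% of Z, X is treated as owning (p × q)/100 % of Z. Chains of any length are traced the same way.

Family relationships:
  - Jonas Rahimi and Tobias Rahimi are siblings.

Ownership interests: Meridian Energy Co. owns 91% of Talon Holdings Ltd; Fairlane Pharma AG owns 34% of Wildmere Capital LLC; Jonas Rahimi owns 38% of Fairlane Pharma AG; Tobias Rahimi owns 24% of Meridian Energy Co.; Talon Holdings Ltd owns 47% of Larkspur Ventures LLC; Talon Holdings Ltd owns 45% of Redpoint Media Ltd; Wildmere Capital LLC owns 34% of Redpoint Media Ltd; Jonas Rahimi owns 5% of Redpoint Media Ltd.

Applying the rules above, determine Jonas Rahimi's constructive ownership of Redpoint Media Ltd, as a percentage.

19.2208%

By sibling attribution (R1), Jonas Rahimi is treated as owning Tobias Rahimi's 24% interest in Meridian Energy Co.
Chain via Fairlane Pharma AG → Wildmere Capital LLC (R3): 38% × 34% × 34% = 4.3928% of Redpoint Media Ltd.
Direct interest in Redpoint Media Ltd: 5%.
Chain via Meridian Energy Co. → Talon Holdings Ltd (R3): 24% × 91% × 45% = 9.828% of Redpoint Media Ltd.
Aggregating (R2): 4.3928% + 5% + 9.828% = 19.2208%.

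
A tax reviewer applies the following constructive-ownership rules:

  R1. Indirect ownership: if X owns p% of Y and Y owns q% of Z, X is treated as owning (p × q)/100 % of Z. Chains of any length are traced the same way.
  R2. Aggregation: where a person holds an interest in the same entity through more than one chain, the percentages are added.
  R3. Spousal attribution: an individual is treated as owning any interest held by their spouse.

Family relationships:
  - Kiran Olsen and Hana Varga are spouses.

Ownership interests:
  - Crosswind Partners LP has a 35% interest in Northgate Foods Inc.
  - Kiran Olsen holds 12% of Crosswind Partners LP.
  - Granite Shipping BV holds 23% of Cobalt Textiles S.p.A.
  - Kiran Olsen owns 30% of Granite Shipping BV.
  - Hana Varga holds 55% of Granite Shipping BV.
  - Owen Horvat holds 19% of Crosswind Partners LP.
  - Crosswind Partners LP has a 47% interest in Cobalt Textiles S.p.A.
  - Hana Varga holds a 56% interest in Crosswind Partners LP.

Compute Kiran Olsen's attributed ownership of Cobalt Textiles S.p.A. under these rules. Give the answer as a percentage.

51.51%

By spousal attribution (R3), Kiran Olsen is treated as also owning Hana Varga's interest in Crosswind Partners LP, giving 12% + 56% = 68%.
By spousal attribution (R3), Kiran Olsen is treated as also owning Hana Varga's interest in Granite Shipping BV, giving 30% + 55% = 85%.
Chain via Crosswind Partners LP (R1): 68% × 47% = 31.96% of Cobalt Textiles S.p.A.
Chain via Granite Shipping BV (R1): 85% × 23% = 19.55% of Cobalt Textiles S.p.A.
Aggregating (R2): 31.96% + 19.55% = 51.51%.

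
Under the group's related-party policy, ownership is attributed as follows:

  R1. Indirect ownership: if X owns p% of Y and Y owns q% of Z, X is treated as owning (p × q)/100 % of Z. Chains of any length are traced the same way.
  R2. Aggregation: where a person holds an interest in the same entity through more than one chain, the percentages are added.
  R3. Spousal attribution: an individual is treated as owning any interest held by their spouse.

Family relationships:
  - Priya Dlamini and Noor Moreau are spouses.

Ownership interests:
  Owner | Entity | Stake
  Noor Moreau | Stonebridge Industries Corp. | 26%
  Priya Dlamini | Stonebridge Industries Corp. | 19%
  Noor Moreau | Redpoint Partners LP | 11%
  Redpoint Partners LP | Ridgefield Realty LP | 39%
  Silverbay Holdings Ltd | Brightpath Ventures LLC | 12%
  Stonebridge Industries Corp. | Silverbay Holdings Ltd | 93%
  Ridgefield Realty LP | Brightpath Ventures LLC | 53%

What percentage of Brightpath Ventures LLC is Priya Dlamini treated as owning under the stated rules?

By spousal attribution (R3), Priya Dlamini is treated as also owning Noor Moreau's interest in Stonebridge Industries Corp, giving 19% + 26% = 45%.
By spousal attribution (R3), Priya Dlamini is treated as owning Noor Moreau's 11% interest in Redpoint Partners LP.
Chain via Stonebridge Industries Corp. → Silverbay Holdings Ltd (R1): 45% × 93% × 12% = 5.022% of Brightpath Ventures LLC.
Chain via Redpoint Partners LP → Ridgefield Realty LP (R1): 11% × 39% × 53% = 2.2737% of Brightpath Ventures LLC.
Aggregating (R2): 5.022% + 2.2737% = 7.2957%.

7.2957%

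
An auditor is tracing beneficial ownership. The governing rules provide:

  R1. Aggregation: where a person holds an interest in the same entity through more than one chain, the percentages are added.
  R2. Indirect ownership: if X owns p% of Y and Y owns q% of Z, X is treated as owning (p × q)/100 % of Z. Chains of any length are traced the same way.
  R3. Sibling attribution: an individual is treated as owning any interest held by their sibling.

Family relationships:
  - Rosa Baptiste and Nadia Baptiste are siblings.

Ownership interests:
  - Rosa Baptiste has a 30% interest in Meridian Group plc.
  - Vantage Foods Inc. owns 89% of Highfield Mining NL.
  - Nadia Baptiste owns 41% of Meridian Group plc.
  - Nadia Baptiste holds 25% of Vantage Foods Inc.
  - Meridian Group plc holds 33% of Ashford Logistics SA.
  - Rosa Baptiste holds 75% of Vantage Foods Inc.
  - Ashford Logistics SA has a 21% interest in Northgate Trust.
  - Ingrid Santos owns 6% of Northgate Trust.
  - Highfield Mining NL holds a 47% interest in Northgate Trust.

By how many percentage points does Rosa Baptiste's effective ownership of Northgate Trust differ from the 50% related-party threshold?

3.2497

By sibling attribution (R3), Rosa Baptiste is treated as also owning Nadia Baptiste's interest in Vantage Foods Inc, giving 75% + 25% = 100%.
By sibling attribution (R3), Rosa Baptiste is treated as also owning Nadia Baptiste's interest in Meridian Group plc, giving 30% + 41% = 71%.
Chain via Vantage Foods Inc. → Highfield Mining NL (R2): 100% × 89% × 47% = 41.83% of Northgate Trust.
Chain via Meridian Group plc → Ashford Logistics SA (R2): 71% × 33% × 21% = 4.9203% of Northgate Trust.
Aggregating (R1): 41.83% + 4.9203% = 46.7503%.
46.7503% falls short of the 50% threshold by 3.2497 percentage points.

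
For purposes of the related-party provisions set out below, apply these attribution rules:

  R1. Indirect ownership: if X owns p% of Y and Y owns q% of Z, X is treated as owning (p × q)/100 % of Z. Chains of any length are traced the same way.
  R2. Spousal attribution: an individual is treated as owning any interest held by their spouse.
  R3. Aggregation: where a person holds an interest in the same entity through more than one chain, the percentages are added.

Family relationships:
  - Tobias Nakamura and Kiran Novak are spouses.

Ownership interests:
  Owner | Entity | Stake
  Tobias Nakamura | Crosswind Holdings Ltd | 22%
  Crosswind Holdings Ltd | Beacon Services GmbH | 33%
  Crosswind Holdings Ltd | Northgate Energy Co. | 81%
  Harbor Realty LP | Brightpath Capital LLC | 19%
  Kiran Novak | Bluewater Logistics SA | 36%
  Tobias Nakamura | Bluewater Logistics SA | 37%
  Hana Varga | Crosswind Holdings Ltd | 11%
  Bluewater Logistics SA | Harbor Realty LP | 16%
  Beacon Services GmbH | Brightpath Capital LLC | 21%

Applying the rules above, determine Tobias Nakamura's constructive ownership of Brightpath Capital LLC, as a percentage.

By spousal attribution (R2), Tobias Nakamura is treated as also owning Kiran Novak's interest in Bluewater Logistics SA, giving 37% + 36% = 73%.
Chain via Bluewater Logistics SA → Harbor Realty LP (R1): 73% × 16% × 19% = 2.2192% of Brightpath Capital LLC.
Chain via Crosswind Holdings Ltd → Beacon Services GmbH (R1): 22% × 33% × 21% = 1.5246% of Brightpath Capital LLC.
Aggregating (R3): 2.2192% + 1.5246% = 3.7438%.

3.7438%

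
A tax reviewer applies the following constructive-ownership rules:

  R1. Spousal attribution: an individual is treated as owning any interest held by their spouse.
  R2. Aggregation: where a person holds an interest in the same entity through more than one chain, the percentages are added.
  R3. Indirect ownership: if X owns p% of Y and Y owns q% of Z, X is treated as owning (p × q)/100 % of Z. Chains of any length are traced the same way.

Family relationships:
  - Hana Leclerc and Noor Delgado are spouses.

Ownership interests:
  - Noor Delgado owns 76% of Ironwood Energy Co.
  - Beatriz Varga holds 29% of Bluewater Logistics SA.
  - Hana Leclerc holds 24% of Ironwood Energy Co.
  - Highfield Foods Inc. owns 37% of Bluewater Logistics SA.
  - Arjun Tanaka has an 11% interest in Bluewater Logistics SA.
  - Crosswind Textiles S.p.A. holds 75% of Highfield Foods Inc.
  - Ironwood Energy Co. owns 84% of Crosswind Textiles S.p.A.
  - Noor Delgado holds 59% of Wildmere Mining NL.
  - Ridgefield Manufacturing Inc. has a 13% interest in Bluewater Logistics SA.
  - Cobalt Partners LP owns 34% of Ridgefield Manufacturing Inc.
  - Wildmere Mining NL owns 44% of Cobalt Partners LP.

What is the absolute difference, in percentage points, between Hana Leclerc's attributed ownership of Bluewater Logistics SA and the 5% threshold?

19.457432

By spousal attribution (R1), Hana Leclerc is treated as also owning Noor Delgado's interest in Ironwood Energy Co, giving 24% + 76% = 100%.
By spousal attribution (R1), Hana Leclerc is treated as owning Noor Delgado's 59% interest in Wildmere Mining NL.
Chain via Ironwood Energy Co. → Crosswind Textiles S.p.A. → Highfield Foods Inc. (R3): 100% × 84% × 75% × 37% = 23.31% of Bluewater Logistics SA.
Chain via Wildmere Mining NL → Cobalt Partners LP → Ridgefield Manufacturing Inc. (R3): 59% × 44% × 34% × 13% = 1.147432% of Bluewater Logistics SA.
Aggregating (R2): 23.31% + 1.147432% = 24.457432%.
24.457432% exceeds the 5% threshold by 19.457432 percentage points.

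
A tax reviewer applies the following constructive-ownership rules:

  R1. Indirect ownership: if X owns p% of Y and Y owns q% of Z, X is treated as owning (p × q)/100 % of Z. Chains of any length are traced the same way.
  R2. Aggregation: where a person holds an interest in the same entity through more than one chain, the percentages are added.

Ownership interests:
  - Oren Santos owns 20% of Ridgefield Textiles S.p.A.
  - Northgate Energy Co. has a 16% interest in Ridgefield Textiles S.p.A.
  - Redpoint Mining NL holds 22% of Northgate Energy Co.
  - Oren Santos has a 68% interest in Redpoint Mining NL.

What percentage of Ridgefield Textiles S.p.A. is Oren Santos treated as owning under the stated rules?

Chain via Redpoint Mining NL → Northgate Energy Co. (R1): 68% × 22% × 16% = 2.3936% of Ridgefield Textiles S.p.A.
Direct interest in Ridgefield Textiles S.p.A: 20%.
Aggregating (R2): 2.3936% + 20% = 22.3936%.

22.3936%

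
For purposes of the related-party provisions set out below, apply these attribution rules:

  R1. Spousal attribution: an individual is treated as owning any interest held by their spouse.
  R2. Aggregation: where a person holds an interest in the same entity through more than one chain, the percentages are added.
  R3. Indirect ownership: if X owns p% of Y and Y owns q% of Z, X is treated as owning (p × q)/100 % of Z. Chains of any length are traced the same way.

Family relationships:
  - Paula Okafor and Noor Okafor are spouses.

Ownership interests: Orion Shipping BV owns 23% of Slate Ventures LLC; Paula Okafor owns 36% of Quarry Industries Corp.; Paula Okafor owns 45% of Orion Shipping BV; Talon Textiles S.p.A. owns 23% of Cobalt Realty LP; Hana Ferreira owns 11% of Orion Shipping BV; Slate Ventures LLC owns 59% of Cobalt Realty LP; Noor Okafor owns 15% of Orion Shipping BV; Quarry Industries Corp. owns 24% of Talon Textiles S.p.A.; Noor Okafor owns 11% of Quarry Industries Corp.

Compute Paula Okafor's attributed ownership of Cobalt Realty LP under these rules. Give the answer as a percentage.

By spousal attribution (R1), Paula Okafor is treated as also owning Noor Okafor's interest in Quarry Industries Corp, giving 36% + 11% = 47%.
By spousal attribution (R1), Paula Okafor is treated as also owning Noor Okafor's interest in Orion Shipping BV, giving 45% + 15% = 60%.
Chain via Quarry Industries Corp. → Talon Textiles S.p.A. (R3): 47% × 24% × 23% = 2.5944% of Cobalt Realty LP.
Chain via Orion Shipping BV → Slate Ventures LLC (R3): 60% × 23% × 59% = 8.142% of Cobalt Realty LP.
Aggregating (R2): 2.5944% + 8.142% = 10.7364%.

10.7364%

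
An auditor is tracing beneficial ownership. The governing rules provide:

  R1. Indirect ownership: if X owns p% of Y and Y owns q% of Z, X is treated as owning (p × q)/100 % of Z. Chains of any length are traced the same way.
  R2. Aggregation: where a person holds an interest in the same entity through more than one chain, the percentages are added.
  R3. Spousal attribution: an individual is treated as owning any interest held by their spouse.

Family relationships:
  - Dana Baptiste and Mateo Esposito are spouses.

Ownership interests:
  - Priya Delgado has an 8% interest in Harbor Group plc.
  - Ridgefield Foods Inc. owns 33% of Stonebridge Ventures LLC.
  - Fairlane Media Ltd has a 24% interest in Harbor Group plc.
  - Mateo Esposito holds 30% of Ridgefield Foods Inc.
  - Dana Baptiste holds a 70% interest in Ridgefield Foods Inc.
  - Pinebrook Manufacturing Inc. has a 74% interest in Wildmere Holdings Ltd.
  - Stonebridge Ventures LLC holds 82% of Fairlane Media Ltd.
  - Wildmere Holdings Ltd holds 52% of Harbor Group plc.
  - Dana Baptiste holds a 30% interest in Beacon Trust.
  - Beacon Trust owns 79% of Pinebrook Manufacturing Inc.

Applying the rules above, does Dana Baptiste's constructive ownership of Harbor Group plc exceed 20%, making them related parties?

By spousal attribution (R3), Dana Baptiste is treated as also owning Mateo Esposito's interest in Ridgefield Foods Inc, giving 70% + 30% = 100%.
Chain via Beacon Trust → Pinebrook Manufacturing Inc. → Wildmere Holdings Ltd (R1): 30% × 79% × 74% × 52% = 9.11976% of Harbor Group plc.
Chain via Ridgefield Foods Inc. → Stonebridge Ventures LLC → Fairlane Media Ltd (R1): 100% × 33% × 82% × 24% = 6.4944% of Harbor Group plc.
Aggregating (R2): 9.11976% + 6.4944% = 15.61416%.
15.61416% does not exceed the 20% threshold, so Dana is not a related party to Harbor Group plc.

No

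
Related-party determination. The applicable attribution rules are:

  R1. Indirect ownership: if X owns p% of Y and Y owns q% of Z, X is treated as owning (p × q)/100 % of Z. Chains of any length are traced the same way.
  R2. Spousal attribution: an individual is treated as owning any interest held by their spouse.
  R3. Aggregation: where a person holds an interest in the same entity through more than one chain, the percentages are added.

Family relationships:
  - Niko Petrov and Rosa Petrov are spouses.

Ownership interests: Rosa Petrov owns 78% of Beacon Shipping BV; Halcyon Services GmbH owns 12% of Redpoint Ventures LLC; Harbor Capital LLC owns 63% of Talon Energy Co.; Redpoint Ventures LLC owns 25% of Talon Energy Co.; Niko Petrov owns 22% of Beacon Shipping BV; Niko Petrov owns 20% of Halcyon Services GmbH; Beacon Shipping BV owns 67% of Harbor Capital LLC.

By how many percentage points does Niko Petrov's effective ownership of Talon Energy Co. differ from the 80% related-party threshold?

37.19

By spousal attribution (R2), Niko Petrov is treated as also owning Rosa Petrov's interest in Beacon Shipping BV, giving 22% + 78% = 100%.
Chain via Beacon Shipping BV → Harbor Capital LLC (R1): 100% × 67% × 63% = 42.21% of Talon Energy Co.
Chain via Halcyon Services GmbH → Redpoint Ventures LLC (R1): 20% × 12% × 25% = 0.6% of Talon Energy Co.
Aggregating (R3): 42.21% + 0.6% = 42.81%.
42.81% falls short of the 80% threshold by 37.19 percentage points.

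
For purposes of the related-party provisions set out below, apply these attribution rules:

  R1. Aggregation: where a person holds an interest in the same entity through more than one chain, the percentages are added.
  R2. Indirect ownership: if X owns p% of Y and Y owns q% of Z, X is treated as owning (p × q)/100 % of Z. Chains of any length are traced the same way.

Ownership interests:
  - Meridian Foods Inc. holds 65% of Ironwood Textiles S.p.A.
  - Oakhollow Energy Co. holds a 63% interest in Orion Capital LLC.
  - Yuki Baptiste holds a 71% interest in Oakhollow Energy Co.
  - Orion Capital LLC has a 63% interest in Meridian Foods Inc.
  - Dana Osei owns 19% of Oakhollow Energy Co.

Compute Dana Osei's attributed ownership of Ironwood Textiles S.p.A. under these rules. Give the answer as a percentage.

Chain via Oakhollow Energy Co. → Orion Capital LLC → Meridian Foods Inc. (R2): 19% × 63% × 63% × 65% = 4.901715% of Ironwood Textiles S.p.A.

4.901715%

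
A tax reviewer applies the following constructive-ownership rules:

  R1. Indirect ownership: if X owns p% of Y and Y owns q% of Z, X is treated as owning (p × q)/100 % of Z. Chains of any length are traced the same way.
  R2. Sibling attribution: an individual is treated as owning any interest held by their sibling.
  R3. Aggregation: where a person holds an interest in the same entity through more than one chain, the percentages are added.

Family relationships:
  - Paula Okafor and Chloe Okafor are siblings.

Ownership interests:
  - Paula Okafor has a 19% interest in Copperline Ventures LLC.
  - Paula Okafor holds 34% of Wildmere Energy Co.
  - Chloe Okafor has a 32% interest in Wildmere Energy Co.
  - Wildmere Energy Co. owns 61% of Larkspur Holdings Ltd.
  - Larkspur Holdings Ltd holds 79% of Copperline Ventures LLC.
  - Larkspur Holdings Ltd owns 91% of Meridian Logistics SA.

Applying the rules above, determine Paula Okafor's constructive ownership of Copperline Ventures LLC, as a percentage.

By sibling attribution (R2), Paula Okafor is treated as also owning Chloe Okafor's interest in Wildmere Energy Co, giving 34% + 32% = 66%.
Chain via Wildmere Energy Co. → Larkspur Holdings Ltd (R1): 66% × 61% × 79% = 31.8054% of Copperline Ventures LLC.
Direct interest in Copperline Ventures LLC: 19%.
Aggregating (R3): 31.8054% + 19% = 50.8054%.

50.8054%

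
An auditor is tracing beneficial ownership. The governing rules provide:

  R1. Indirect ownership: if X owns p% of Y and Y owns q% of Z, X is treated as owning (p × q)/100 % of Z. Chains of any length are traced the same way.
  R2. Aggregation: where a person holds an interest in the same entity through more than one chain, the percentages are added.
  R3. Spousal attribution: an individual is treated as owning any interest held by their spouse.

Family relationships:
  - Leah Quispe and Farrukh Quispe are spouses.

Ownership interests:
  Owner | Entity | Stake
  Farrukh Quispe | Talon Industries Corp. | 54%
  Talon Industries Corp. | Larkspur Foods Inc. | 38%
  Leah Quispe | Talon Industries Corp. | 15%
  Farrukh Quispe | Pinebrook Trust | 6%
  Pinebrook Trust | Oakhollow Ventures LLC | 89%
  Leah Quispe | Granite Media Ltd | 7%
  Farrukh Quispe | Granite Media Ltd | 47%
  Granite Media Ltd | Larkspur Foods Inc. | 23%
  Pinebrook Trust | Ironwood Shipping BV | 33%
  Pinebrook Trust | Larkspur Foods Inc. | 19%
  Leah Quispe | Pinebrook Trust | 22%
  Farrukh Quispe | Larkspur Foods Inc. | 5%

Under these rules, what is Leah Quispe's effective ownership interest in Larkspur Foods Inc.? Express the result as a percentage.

48.96%

By spousal attribution (R3), Leah Quispe is treated as also owning Farrukh Quispe's interest in Talon Industries Corp, giving 15% + 54% = 69%.
By spousal attribution (R3), Leah Quispe is treated as also owning Farrukh Quispe's interest in Pinebrook Trust, giving 22% + 6% = 28%.
By spousal attribution (R3), Leah Quispe is treated as also owning Farrukh Quispe's interest in Granite Media Ltd, giving 7% + 47% = 54%.
By spousal attribution (R3), Leah Quispe is treated as owning Farrukh Quispe's 5% interest in Larkspur Foods Inc.
Chain via Talon Industries Corp. (R1): 69% × 38% = 26.22% of Larkspur Foods Inc.
Chain via Pinebrook Trust (R1): 28% × 19% = 5.32% of Larkspur Foods Inc.
Chain via Granite Media Ltd (R1): 54% × 23% = 12.42% of Larkspur Foods Inc.
Direct interest in Larkspur Foods Inc: 5%.
Aggregating (R2): 26.22% + 5.32% + 12.42% + 5% = 48.96%.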